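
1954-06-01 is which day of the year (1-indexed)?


Date: June 1, 1954
Days in months 1 through 5: 151
Plus 1 days in June

Day of year: 152


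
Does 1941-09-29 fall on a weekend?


Anchor: Jan 1, 1941. With p = 1941 - 1 = 1940: (p + p//4 - p//100 + p//400) mod 7 = (1940 + 485 - 19 + 4) mod 7 = 2410 mod 7 = 2 -> Wednesday (Mon=0 ... Sun=6)
Day of year: 272; offset = 271
Weekday index = (2 + 271) mod 7 = 0 -> Monday
Weekend days: Saturday, Sunday

No


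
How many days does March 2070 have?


March 2070

31 days


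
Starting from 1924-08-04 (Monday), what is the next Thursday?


Current: Monday
Target: Thursday
Days ahead: 3

Next Thursday: 1924-08-07


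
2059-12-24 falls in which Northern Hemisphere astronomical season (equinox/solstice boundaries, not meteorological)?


Date: December 24
Astronomical Winter (approx.; exact equinox/solstice day varies by year): December 21 to March 19
December 24 falls within the Winter window

Winter


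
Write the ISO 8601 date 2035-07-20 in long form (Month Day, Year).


ISO 2035-07-20 parses as year=2035, month=07, day=20
Month 7 -> July

July 20, 2035


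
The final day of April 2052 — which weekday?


April 2052 has 30 days
Anchor: Jan 1, 2052. With p = 2052 - 1 = 2051: (p + p//4 - p//100 + p//400) mod 7 = (2051 + 512 - 20 + 5) mod 7 = 2548 mod 7 = 0 -> Monday (Mon=0 ... Sun=6)
Days before April (Jan-Mar): 91; April 1 index = (0 + 91) mod 7 = 0 -> Monday
Last day offset: 30 - 1 = 29 days
Weekday index = (0 + 29) mod 7 = 1

Tuesday, April 30


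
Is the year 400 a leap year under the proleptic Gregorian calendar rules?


Gregorian leap year rule: divisible by 4, but not by 100, unless also by 400.
400 is divisible by 400 -> leap year

Yes


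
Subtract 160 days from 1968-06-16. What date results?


Start: 1968-06-16, subtract 160 days
Back 16 days from June 16 reaches May 31, 1968 -> 144 left
May 1968 has 31 days -> back to April 30, 1968 -> 113 left
April 1968 has 30 days -> back to March 31, 1968 -> 83 left
March 1968 has 31 days -> back to February 29, 1968 -> 52 left
February 1968 has 29 days -> back to January 31, 1968 -> 23 left
January 1968: 31 - 23 = 8 -> lands on January 8

Result: 1968-01-08


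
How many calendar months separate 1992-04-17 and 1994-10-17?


From April 1992 to October 1994
2 years * 12 = 24 months, plus 6 months = 30

30 months


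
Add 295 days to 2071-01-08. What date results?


Start: 2071-01-08, add 295 days
January 2071 has 31 days: 31 - 8 = 23 days to January 31 -> 272 left
February 2071 has 28 days -> 244 left
March 2071 has 31 days -> 213 left
April 2071 has 30 days -> 183 left
May 2071 has 31 days -> 152 left
June 2071 has 30 days -> 122 left
July 2071 has 31 days -> 91 left
August 2071 has 31 days -> 60 left
September 2071 has 30 days -> 30 left
October 2071: 30 <= 31 -> lands on October 30

Result: 2071-10-30


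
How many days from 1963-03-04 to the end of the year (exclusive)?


Day of year: 63 of 365
Remaining = 365 - 63

302 days


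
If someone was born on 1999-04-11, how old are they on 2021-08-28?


Birth: 1999-04-11
Reference: 2021-08-28
Year difference: 2021 - 1999 = 22

22 years old


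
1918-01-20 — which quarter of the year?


Month: January (month 1)
Q1: Jan-Mar, Q2: Apr-Jun, Q3: Jul-Sep, Q4: Oct-Dec

Q1


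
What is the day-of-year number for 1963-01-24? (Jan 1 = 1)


Date: January 24, 1963
No months before January
Plus 24 days in January

Day of year: 24


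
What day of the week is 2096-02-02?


Date: February 2, 2096
Anchor: Jan 1, 2096. With p = 2096 - 1 = 2095: (p + p//4 - p//100 + p//400) mod 7 = (2095 + 523 - 20 + 5) mod 7 = 2603 mod 7 = 6 -> Sunday (Mon=0 ... Sun=6)
Days before February (Jan): 31; offset = 31 + 2 - 1 = 32
Weekday index = (6 + 32) mod 7 = 3

Day of the week: Thursday


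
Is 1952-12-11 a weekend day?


Anchor: Jan 1, 1952. With p = 1952 - 1 = 1951: (p + p//4 - p//100 + p//400) mod 7 = (1951 + 487 - 19 + 4) mod 7 = 2423 mod 7 = 1 -> Tuesday (Mon=0 ... Sun=6)
Day of year: 346; offset = 345
Weekday index = (1 + 345) mod 7 = 3 -> Thursday
Weekend days: Saturday, Sunday

No


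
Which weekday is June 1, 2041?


Target: June 1, 2041
Anchor: Jan 1, 2041. With p = 2041 - 1 = 2040: (p + p//4 - p//100 + p//400) mod 7 = (2040 + 510 - 20 + 5) mod 7 = 2535 mod 7 = 1 -> Tuesday (Mon=0 ... Sun=6)
Days before June (Jan-May): 151 days
Weekday index = (1 + 151) mod 7 = 5

Saturday


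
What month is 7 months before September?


September is month 9
9 - 7 = 2

February


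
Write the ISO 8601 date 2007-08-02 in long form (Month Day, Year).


ISO 2007-08-02 parses as year=2007, month=08, day=02
Month 8 -> August

August 2, 2007


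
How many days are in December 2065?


December 2065

31 days


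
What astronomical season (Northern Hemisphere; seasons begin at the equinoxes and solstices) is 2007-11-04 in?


Date: November 4
Astronomical Autumn (approx.; exact equinox/solstice day varies by year): September 22 to December 20
November 4 falls within the Autumn window

Autumn


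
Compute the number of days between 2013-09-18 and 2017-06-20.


From 2013-09-18 to 2017-06-20
2013-09-18: days before September = 31 + 28 + 31 + 30 + 31 + 30 + 31 + 31 = 243 (2013 is not a leap year); day of year = 243 + 18 = 261
2017-06-20: days before June = 31 + 28 + 31 + 30 + 31 = 151 (2017 is not a leap year); day of year = 151 + 20 = 171
Rest of 2013: 365 - 261 = 104
Full years 2014 (365), 2015 (365), 2016 (366): 1096
Total = 104 + 1096 + 171 = 1371

1371 days


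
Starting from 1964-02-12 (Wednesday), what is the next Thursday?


Current: Wednesday
Target: Thursday
Days ahead: 1

Next Thursday: 1964-02-13


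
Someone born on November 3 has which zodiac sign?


Date: November 3
Conventional tropical zodiac dates: Scorpio from October 23 onward; Sagittarius starts November 22
November 3 falls within the Scorpio range

Scorpio


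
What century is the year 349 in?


Century = (year - 1) // 100 + 1
= (349 - 1) // 100 + 1
= 348 // 100 + 1
= 3 + 1

4th century


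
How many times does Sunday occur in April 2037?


April 2037 has 30 days
Anchor: Jan 1, 2037. With p = 2037 - 1 = 2036: (p + p//4 - p//100 + p//400) mod 7 = (2036 + 509 - 20 + 5) mod 7 = 2530 mod 7 = 3 -> Thursday (Mon=0 ... Sun=6)
Days before April (Jan-Mar): 90; April 1 index = (3 + 90) mod 7 = 2 -> Wednesday
First Sunday is April 5
Sundays: 5, 12, 19, 26

4 Sundays


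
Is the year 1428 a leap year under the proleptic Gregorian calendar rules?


Gregorian leap year rule: divisible by 4, but not by 100, unless also by 400.
1428 is divisible by 4 but not 100 -> leap year

Yes


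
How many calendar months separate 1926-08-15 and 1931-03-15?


From August 1926 to March 1931
5 years * 12 = 60 months, minus 5 months = 55

55 months


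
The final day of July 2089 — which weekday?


July 2089 has 31 days
Anchor: Jan 1, 2089. With p = 2089 - 1 = 2088: (p + p//4 - p//100 + p//400) mod 7 = (2088 + 522 - 20 + 5) mod 7 = 2595 mod 7 = 5 -> Saturday (Mon=0 ... Sun=6)
Days before July (Jan-Jun): 181; July 1 index = (5 + 181) mod 7 = 4 -> Friday
Last day offset: 31 - 1 = 30 days
Weekday index = (4 + 30) mod 7 = 6

Sunday, July 31


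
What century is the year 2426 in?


Century = (year - 1) // 100 + 1
= (2426 - 1) // 100 + 1
= 2425 // 100 + 1
= 24 + 1

25th century


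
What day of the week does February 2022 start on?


Target: February 1, 2022
Anchor: Jan 1, 2022. With p = 2022 - 1 = 2021: (p + p//4 - p//100 + p//400) mod 7 = (2021 + 505 - 20 + 5) mod 7 = 2511 mod 7 = 5 -> Saturday (Mon=0 ... Sun=6)
Days before February (Jan): 31 days
Weekday index = (5 + 31) mod 7 = 1

Tuesday


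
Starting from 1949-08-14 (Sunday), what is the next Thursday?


Current: Sunday
Target: Thursday
Days ahead: 4

Next Thursday: 1949-08-18


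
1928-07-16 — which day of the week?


Date: July 16, 1928
Anchor: Jan 1, 1928. With p = 1928 - 1 = 1927: (p + p//4 - p//100 + p//400) mod 7 = (1927 + 481 - 19 + 4) mod 7 = 2393 mod 7 = 6 -> Sunday (Mon=0 ... Sun=6)
Days before July (Jan-Jun): 182; offset = 182 + 16 - 1 = 197
Weekday index = (6 + 197) mod 7 = 0

Day of the week: Monday


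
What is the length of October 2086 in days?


October 2086

31 days


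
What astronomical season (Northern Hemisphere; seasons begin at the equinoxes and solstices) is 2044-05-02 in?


Date: May 2
Astronomical Spring (approx.; exact equinox/solstice day varies by year): March 20 to June 20
May 2 falls within the Spring window

Spring


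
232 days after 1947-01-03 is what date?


Start: 1947-01-03, add 232 days
January 1947 has 31 days: 31 - 3 = 28 days to January 31 -> 204 left
February 1947 has 28 days -> 176 left
March 1947 has 31 days -> 145 left
April 1947 has 30 days -> 115 left
May 1947 has 31 days -> 84 left
June 1947 has 30 days -> 54 left
July 1947 has 31 days -> 23 left
August 1947: 23 <= 31 -> lands on August 23

Result: 1947-08-23


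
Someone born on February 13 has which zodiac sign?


Date: February 13
Conventional tropical zodiac dates: Aquarius from January 20 onward; Pisces starts February 19
February 13 falls within the Aquarius range

Aquarius


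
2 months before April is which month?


April is month 4
4 - 2 = 2

February


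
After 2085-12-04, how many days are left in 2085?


Day of year: 338 of 365
Remaining = 365 - 338

27 days


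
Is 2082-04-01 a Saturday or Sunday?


Anchor: Jan 1, 2082. With p = 2082 - 1 = 2081: (p + p//4 - p//100 + p//400) mod 7 = (2081 + 520 - 20 + 5) mod 7 = 2586 mod 7 = 3 -> Thursday (Mon=0 ... Sun=6)
Day of year: 91; offset = 90
Weekday index = (3 + 90) mod 7 = 2 -> Wednesday
Weekend days: Saturday, Sunday

No


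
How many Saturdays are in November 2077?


November 2077 has 30 days
Anchor: Jan 1, 2077. With p = 2077 - 1 = 2076: (p + p//4 - p//100 + p//400) mod 7 = (2076 + 519 - 20 + 5) mod 7 = 2580 mod 7 = 4 -> Friday (Mon=0 ... Sun=6)
Days before November (Jan-Oct): 304; November 1 index = (4 + 304) mod 7 = 0 -> Monday
First Saturday is November 6
Saturdays: 6, 13, 20, 27

4 Saturdays


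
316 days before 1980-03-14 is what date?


Start: 1980-03-14, subtract 316 days
Back 14 days from March 14 reaches February 29, 1980 -> 302 left
February 1980 has 29 days -> back to January 31, 1980 -> 273 left
January 1980 has 31 days -> back to December 31, 1979 -> 242 left
December 1979 has 31 days -> back to November 30, 1979 -> 211 left
November 1979 has 30 days -> back to October 31, 1979 -> 181 left
October 1979 has 31 days -> back to September 30, 1979 -> 150 left
September 1979 has 30 days -> back to August 31, 1979 -> 120 left
August 1979 has 31 days -> back to July 31, 1979 -> 89 left
July 1979 has 31 days -> back to June 30, 1979 -> 58 left
June 1979 has 30 days -> back to May 31, 1979 -> 28 left
May 1979: 31 - 28 = 3 -> lands on May 3

Result: 1979-05-03


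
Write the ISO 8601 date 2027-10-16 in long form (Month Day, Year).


ISO 2027-10-16 parses as year=2027, month=10, day=16
Month 10 -> October

October 16, 2027


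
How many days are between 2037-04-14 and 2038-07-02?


From 2037-04-14 to 2038-07-02
2037-04-14: days before April = 31 + 28 + 31 = 90 (2037 is not a leap year); day of year = 90 + 14 = 104
2038-07-02: days before July = 31 + 28 + 31 + 30 + 31 + 30 = 181 (2038 is not a leap year); day of year = 181 + 2 = 183
Rest of 2037: 365 - 104 = 261
Total = 261 + 183 = 444

444 days


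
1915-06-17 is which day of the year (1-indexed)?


Date: June 17, 1915
Days in months 1 through 5: 151
Plus 17 days in June

Day of year: 168


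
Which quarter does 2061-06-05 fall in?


Month: June (month 6)
Q1: Jan-Mar, Q2: Apr-Jun, Q3: Jul-Sep, Q4: Oct-Dec

Q2


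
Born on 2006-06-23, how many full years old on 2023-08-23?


Birth: 2006-06-23
Reference: 2023-08-23
Year difference: 2023 - 2006 = 17

17 years old


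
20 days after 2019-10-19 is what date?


Start: 2019-10-19, add 20 days
October 2019 has 31 days: 31 - 19 = 12 days to October 31 -> 8 left
November 2019: 8 <= 30 -> lands on November 8

Result: 2019-11-08


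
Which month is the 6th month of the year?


Month 6 of 12

June


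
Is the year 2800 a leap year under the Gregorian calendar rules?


Gregorian leap year rule: divisible by 4, but not by 100, unless also by 400.
2800 is divisible by 400 -> leap year

Yes


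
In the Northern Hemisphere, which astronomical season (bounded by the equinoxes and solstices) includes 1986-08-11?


Date: August 11
Astronomical Summer (approx.; exact equinox/solstice day varies by year): June 21 to September 21
August 11 falls within the Summer window

Summer


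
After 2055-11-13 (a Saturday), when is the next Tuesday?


Current: Saturday
Target: Tuesday
Days ahead: 3

Next Tuesday: 2055-11-16


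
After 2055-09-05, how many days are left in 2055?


Day of year: 248 of 365
Remaining = 365 - 248

117 days


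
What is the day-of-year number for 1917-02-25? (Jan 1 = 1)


Date: February 25, 1917
Days in months 1 through 1: 31
Plus 25 days in February

Day of year: 56


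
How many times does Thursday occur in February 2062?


February 2062 has 28 days
Anchor: Jan 1, 2062. With p = 2062 - 1 = 2061: (p + p//4 - p//100 + p//400) mod 7 = (2061 + 515 - 20 + 5) mod 7 = 2561 mod 7 = 6 -> Sunday (Mon=0 ... Sun=6)
Days before February (Jan): 31; February 1 index = (6 + 31) mod 7 = 2 -> Wednesday
First Thursday is February 2
Thursdays: 2, 9, 16, 23

4 Thursdays


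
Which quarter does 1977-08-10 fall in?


Month: August (month 8)
Q1: Jan-Mar, Q2: Apr-Jun, Q3: Jul-Sep, Q4: Oct-Dec

Q3


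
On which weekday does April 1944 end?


April 1944 has 30 days
Anchor: Jan 1, 1944. With p = 1944 - 1 = 1943: (p + p//4 - p//100 + p//400) mod 7 = (1943 + 485 - 19 + 4) mod 7 = 2413 mod 7 = 5 -> Saturday (Mon=0 ... Sun=6)
Days before April (Jan-Mar): 91; April 1 index = (5 + 91) mod 7 = 5 -> Saturday
Last day offset: 30 - 1 = 29 days
Weekday index = (5 + 29) mod 7 = 6

Sunday, April 30


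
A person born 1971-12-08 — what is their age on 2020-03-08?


Birth: 1971-12-08
Reference: 2020-03-08
Year difference: 2020 - 1971 = 49
Birthday not yet reached in 2020, subtract 1

48 years old


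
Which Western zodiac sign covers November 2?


Date: November 2
Conventional tropical zodiac dates: Scorpio from October 23 onward; Sagittarius starts November 22
November 2 falls within the Scorpio range

Scorpio


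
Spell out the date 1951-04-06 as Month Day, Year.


ISO 1951-04-06 parses as year=1951, month=04, day=06
Month 4 -> April

April 6, 1951


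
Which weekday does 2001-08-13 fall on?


Date: August 13, 2001
Anchor: Jan 1, 2001. With p = 2001 - 1 = 2000: (p + p//4 - p//100 + p//400) mod 7 = (2000 + 500 - 20 + 5) mod 7 = 2485 mod 7 = 0 -> Monday (Mon=0 ... Sun=6)
Days before August (Jan-Jul): 212; offset = 212 + 13 - 1 = 224
Weekday index = (0 + 224) mod 7 = 0

Day of the week: Monday


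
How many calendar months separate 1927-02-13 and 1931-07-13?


From February 1927 to July 1931
4 years * 12 = 48 months, plus 5 months = 53

53 months


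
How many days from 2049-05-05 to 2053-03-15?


From 2049-05-05 to 2053-03-15
2049-05-05: days before May = 31 + 28 + 31 + 30 = 120 (2049 is not a leap year); day of year = 120 + 5 = 125
2053-03-15: days before March = 31 + 28 = 59 (2053 is not a leap year); day of year = 59 + 15 = 74
Rest of 2049: 365 - 125 = 240
Full years 2050 (365), 2051 (365), 2052 (366): 1096
Total = 240 + 1096 + 74 = 1410

1410 days


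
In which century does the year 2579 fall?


Century = (year - 1) // 100 + 1
= (2579 - 1) // 100 + 1
= 2578 // 100 + 1
= 25 + 1

26th century


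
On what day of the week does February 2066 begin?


Target: February 1, 2066
Anchor: Jan 1, 2066. With p = 2066 - 1 = 2065: (p + p//4 - p//100 + p//400) mod 7 = (2065 + 516 - 20 + 5) mod 7 = 2566 mod 7 = 4 -> Friday (Mon=0 ... Sun=6)
Days before February (Jan): 31 days
Weekday index = (4 + 31) mod 7 = 0

Monday


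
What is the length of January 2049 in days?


January 2049

31 days


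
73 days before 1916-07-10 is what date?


Start: 1916-07-10, subtract 73 days
Back 10 days from July 10 reaches June 30, 1916 -> 63 left
June 1916 has 30 days -> back to May 31, 1916 -> 33 left
May 1916 has 31 days -> back to April 30, 1916 -> 2 left
April 1916: 30 - 2 = 28 -> lands on April 28

Result: 1916-04-28


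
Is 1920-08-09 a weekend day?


Anchor: Jan 1, 1920. With p = 1920 - 1 = 1919: (p + p//4 - p//100 + p//400) mod 7 = (1919 + 479 - 19 + 4) mod 7 = 2383 mod 7 = 3 -> Thursday (Mon=0 ... Sun=6)
Day of year: 222; offset = 221
Weekday index = (3 + 221) mod 7 = 0 -> Monday
Weekend days: Saturday, Sunday

No


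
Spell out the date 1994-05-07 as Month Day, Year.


ISO 1994-05-07 parses as year=1994, month=05, day=07
Month 5 -> May

May 7, 1994


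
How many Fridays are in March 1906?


March 1906 has 31 days
Anchor: Jan 1, 1906. With p = 1906 - 1 = 1905: (p + p//4 - p//100 + p//400) mod 7 = (1905 + 476 - 19 + 4) mod 7 = 2366 mod 7 = 0 -> Monday (Mon=0 ... Sun=6)
Days before March (Jan-Feb): 59; March 1 index = (0 + 59) mod 7 = 3 -> Thursday
First Friday is March 2
Fridays: 2, 9, 16, 23, 30

5 Fridays


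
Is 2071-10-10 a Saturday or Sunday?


Anchor: Jan 1, 2071. With p = 2071 - 1 = 2070: (p + p//4 - p//100 + p//400) mod 7 = (2070 + 517 - 20 + 5) mod 7 = 2572 mod 7 = 3 -> Thursday (Mon=0 ... Sun=6)
Day of year: 283; offset = 282
Weekday index = (3 + 282) mod 7 = 5 -> Saturday
Weekend days: Saturday, Sunday

Yes


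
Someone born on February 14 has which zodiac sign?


Date: February 14
Conventional tropical zodiac dates: Aquarius from January 20 onward; Pisces starts February 19
February 14 falls within the Aquarius range

Aquarius


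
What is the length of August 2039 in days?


August 2039

31 days


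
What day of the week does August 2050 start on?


Target: August 1, 2050
Anchor: Jan 1, 2050. With p = 2050 - 1 = 2049: (p + p//4 - p//100 + p//400) mod 7 = (2049 + 512 - 20 + 5) mod 7 = 2546 mod 7 = 5 -> Saturday (Mon=0 ... Sun=6)
Days before August (Jan-Jul): 212 days
Weekday index = (5 + 212) mod 7 = 0

Monday


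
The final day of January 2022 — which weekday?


January 2022 has 31 days
Anchor: Jan 1, 2022. With p = 2022 - 1 = 2021: (p + p//4 - p//100 + p//400) mod 7 = (2021 + 505 - 20 + 5) mod 7 = 2511 mod 7 = 5 -> Saturday (Mon=0 ... Sun=6)
January 1 is the anchor itself -> Saturday
Last day offset: 31 - 1 = 30 days
Weekday index = (5 + 30) mod 7 = 0

Monday, January 31


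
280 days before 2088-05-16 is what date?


Start: 2088-05-16, subtract 280 days
Back 16 days from May 16 reaches April 30, 2088 -> 264 left
April 2088 has 30 days -> back to March 31, 2088 -> 234 left
March 2088 has 31 days -> back to February 29, 2088 -> 203 left
February 2088 has 29 days -> back to January 31, 2088 -> 174 left
January 2088 has 31 days -> back to December 31, 2087 -> 143 left
December 2087 has 31 days -> back to November 30, 2087 -> 112 left
November 2087 has 30 days -> back to October 31, 2087 -> 82 left
October 2087 has 31 days -> back to September 30, 2087 -> 51 left
September 2087 has 30 days -> back to August 31, 2087 -> 21 left
August 2087: 31 - 21 = 10 -> lands on August 10

Result: 2087-08-10


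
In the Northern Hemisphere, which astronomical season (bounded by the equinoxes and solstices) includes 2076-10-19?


Date: October 19
Astronomical Autumn (approx.; exact equinox/solstice day varies by year): September 22 to December 20
October 19 falls within the Autumn window

Autumn


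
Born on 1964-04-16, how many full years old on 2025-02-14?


Birth: 1964-04-16
Reference: 2025-02-14
Year difference: 2025 - 1964 = 61
Birthday not yet reached in 2025, subtract 1

60 years old


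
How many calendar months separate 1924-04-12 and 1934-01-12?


From April 1924 to January 1934
10 years * 12 = 120 months, minus 3 months = 117

117 months


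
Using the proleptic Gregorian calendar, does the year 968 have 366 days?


Gregorian leap year rule: divisible by 4, but not by 100, unless also by 400.
968 is divisible by 4 but not 100 -> leap year

Yes


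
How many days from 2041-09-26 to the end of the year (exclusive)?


Day of year: 269 of 365
Remaining = 365 - 269

96 days


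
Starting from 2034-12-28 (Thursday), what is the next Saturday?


Current: Thursday
Target: Saturday
Days ahead: 2

Next Saturday: 2034-12-30


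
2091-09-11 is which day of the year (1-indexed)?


Date: September 11, 2091
Days in months 1 through 8: 243
Plus 11 days in September

Day of year: 254


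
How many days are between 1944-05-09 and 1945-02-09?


From 1944-05-09 to 1945-02-09
1944-05-09: days before May = 31 + 29 + 31 + 30 = 121 (1944 is a leap year); day of year = 121 + 9 = 130
1945-02-09: days before February = 31; day of year = 31 + 9 = 40
Rest of 1944: 366 - 130 = 236
Total = 236 + 40 = 276

276 days


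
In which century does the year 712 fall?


Century = (year - 1) // 100 + 1
= (712 - 1) // 100 + 1
= 711 // 100 + 1
= 7 + 1

8th century


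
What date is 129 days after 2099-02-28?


Start: 2099-02-28, add 129 days
February 28 is the last day of February 2099 -> 129 left
March 2099 has 31 days -> 98 left
April 2099 has 30 days -> 68 left
May 2099 has 31 days -> 37 left
June 2099 has 30 days -> 7 left
July 2099: 7 <= 31 -> lands on July 7

Result: 2099-07-07


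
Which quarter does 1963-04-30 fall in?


Month: April (month 4)
Q1: Jan-Mar, Q2: Apr-Jun, Q3: Jul-Sep, Q4: Oct-Dec

Q2


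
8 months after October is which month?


October is month 10
10 + 8 = 18; wrap: 18 - 12 = 6

June


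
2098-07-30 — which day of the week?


Date: July 30, 2098
Anchor: Jan 1, 2098. With p = 2098 - 1 = 2097: (p + p//4 - p//100 + p//400) mod 7 = (2097 + 524 - 20 + 5) mod 7 = 2606 mod 7 = 2 -> Wednesday (Mon=0 ... Sun=6)
Days before July (Jan-Jun): 181; offset = 181 + 30 - 1 = 210
Weekday index = (2 + 210) mod 7 = 2

Day of the week: Wednesday


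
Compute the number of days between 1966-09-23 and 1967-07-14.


From 1966-09-23 to 1967-07-14
1966-09-23: days before September = 31 + 28 + 31 + 30 + 31 + 30 + 31 + 31 = 243 (1966 is not a leap year); day of year = 243 + 23 = 266
1967-07-14: days before July = 31 + 28 + 31 + 30 + 31 + 30 = 181 (1967 is not a leap year); day of year = 181 + 14 = 195
Rest of 1966: 365 - 266 = 99
Total = 99 + 195 = 294

294 days


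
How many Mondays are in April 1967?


April 1967 has 30 days
Anchor: Jan 1, 1967. With p = 1967 - 1 = 1966: (p + p//4 - p//100 + p//400) mod 7 = (1966 + 491 - 19 + 4) mod 7 = 2442 mod 7 = 6 -> Sunday (Mon=0 ... Sun=6)
Days before April (Jan-Mar): 90; April 1 index = (6 + 90) mod 7 = 5 -> Saturday
First Monday is April 3
Mondays: 3, 10, 17, 24

4 Mondays


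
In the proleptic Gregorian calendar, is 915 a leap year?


Gregorian leap year rule: divisible by 4, but not by 100, unless also by 400.
915 is not divisible by 4 -> not a leap year

No


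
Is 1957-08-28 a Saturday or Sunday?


Anchor: Jan 1, 1957. With p = 1957 - 1 = 1956: (p + p//4 - p//100 + p//400) mod 7 = (1956 + 489 - 19 + 4) mod 7 = 2430 mod 7 = 1 -> Tuesday (Mon=0 ... Sun=6)
Day of year: 240; offset = 239
Weekday index = (1 + 239) mod 7 = 2 -> Wednesday
Weekend days: Saturday, Sunday

No


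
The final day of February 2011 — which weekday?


February 2011 has 28 days
Anchor: Jan 1, 2011. With p = 2011 - 1 = 2010: (p + p//4 - p//100 + p//400) mod 7 = (2010 + 502 - 20 + 5) mod 7 = 2497 mod 7 = 5 -> Saturday (Mon=0 ... Sun=6)
Days before February (Jan): 31; February 1 index = (5 + 31) mod 7 = 1 -> Tuesday
Last day offset: 28 - 1 = 27 days
Weekday index = (1 + 27) mod 7 = 0

Monday, February 28


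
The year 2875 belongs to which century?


Century = (year - 1) // 100 + 1
= (2875 - 1) // 100 + 1
= 2874 // 100 + 1
= 28 + 1

29th century


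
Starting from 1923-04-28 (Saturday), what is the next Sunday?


Current: Saturday
Target: Sunday
Days ahead: 1

Next Sunday: 1923-04-29


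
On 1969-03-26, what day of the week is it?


Date: March 26, 1969
Anchor: Jan 1, 1969. With p = 1969 - 1 = 1968: (p + p//4 - p//100 + p//400) mod 7 = (1968 + 492 - 19 + 4) mod 7 = 2445 mod 7 = 2 -> Wednesday (Mon=0 ... Sun=6)
Days before March (Jan-Feb): 59; offset = 59 + 26 - 1 = 84
Weekday index = (2 + 84) mod 7 = 2

Day of the week: Wednesday


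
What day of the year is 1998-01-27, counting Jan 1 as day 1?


Date: January 27, 1998
No months before January
Plus 27 days in January

Day of year: 27


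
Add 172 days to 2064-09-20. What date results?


Start: 2064-09-20, add 172 days
September 2064 has 30 days: 30 - 20 = 10 days to September 30 -> 162 left
October 2064 has 31 days -> 131 left
November 2064 has 30 days -> 101 left
December 2064 has 31 days -> 70 left
January 2065 has 31 days -> 39 left
February 2065 has 28 days -> 11 left
March 2065: 11 <= 31 -> lands on March 11

Result: 2065-03-11


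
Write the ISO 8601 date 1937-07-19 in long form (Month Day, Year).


ISO 1937-07-19 parses as year=1937, month=07, day=19
Month 7 -> July

July 19, 1937


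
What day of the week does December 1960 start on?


Target: December 1, 1960
Anchor: Jan 1, 1960. With p = 1960 - 1 = 1959: (p + p//4 - p//100 + p//400) mod 7 = (1959 + 489 - 19 + 4) mod 7 = 2433 mod 7 = 4 -> Friday (Mon=0 ... Sun=6)
Days before December (Jan-Nov): 335 days
Weekday index = (4 + 335) mod 7 = 3

Thursday


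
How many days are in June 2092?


June 2092

30 days


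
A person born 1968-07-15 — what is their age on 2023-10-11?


Birth: 1968-07-15
Reference: 2023-10-11
Year difference: 2023 - 1968 = 55

55 years old


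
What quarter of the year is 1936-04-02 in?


Month: April (month 4)
Q1: Jan-Mar, Q2: Apr-Jun, Q3: Jul-Sep, Q4: Oct-Dec

Q2


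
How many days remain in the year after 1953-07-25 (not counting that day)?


Day of year: 206 of 365
Remaining = 365 - 206

159 days


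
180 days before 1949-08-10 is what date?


Start: 1949-08-10, subtract 180 days
Back 10 days from August 10 reaches July 31, 1949 -> 170 left
July 1949 has 31 days -> back to June 30, 1949 -> 139 left
June 1949 has 30 days -> back to May 31, 1949 -> 109 left
May 1949 has 31 days -> back to April 30, 1949 -> 78 left
April 1949 has 30 days -> back to March 31, 1949 -> 48 left
March 1949 has 31 days -> back to February 28, 1949 -> 17 left
February 1949: 28 - 17 = 11 -> lands on February 11

Result: 1949-02-11


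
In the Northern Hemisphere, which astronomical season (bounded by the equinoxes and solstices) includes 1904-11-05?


Date: November 5
Astronomical Autumn (approx.; exact equinox/solstice day varies by year): September 22 to December 20
November 5 falls within the Autumn window

Autumn


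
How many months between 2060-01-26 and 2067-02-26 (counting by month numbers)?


From January 2060 to February 2067
7 years * 12 = 84 months, plus 1 month = 85

85 months


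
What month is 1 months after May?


May is month 5
5 + 1 = 6

June


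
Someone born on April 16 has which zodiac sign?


Date: April 16
Conventional tropical zodiac dates: Aries from March 21 onward; Taurus starts April 20
April 16 falls within the Aries range

Aries


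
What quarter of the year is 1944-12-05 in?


Month: December (month 12)
Q1: Jan-Mar, Q2: Apr-Jun, Q3: Jul-Sep, Q4: Oct-Dec

Q4


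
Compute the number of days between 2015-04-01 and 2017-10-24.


From 2015-04-01 to 2017-10-24
2015-04-01: days before April = 31 + 28 + 31 = 90 (2015 is not a leap year); day of year = 90 + 1 = 91
2017-10-24: days before October = 31 + 28 + 31 + 30 + 31 + 30 + 31 + 31 + 30 = 273 (2017 is not a leap year); day of year = 273 + 24 = 297
Rest of 2015: 365 - 91 = 274
Full years 2016 (366): 366
Total = 274 + 366 + 297 = 937

937 days


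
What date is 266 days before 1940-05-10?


Start: 1940-05-10, subtract 266 days
Back 10 days from May 10 reaches April 30, 1940 -> 256 left
April 1940 has 30 days -> back to March 31, 1940 -> 226 left
March 1940 has 31 days -> back to February 29, 1940 -> 195 left
February 1940 has 29 days -> back to January 31, 1940 -> 166 left
January 1940 has 31 days -> back to December 31, 1939 -> 135 left
December 1939 has 31 days -> back to November 30, 1939 -> 104 left
November 1939 has 30 days -> back to October 31, 1939 -> 74 left
October 1939 has 31 days -> back to September 30, 1939 -> 43 left
September 1939 has 30 days -> back to August 31, 1939 -> 13 left
August 1939: 31 - 13 = 18 -> lands on August 18

Result: 1939-08-18


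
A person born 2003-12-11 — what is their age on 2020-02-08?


Birth: 2003-12-11
Reference: 2020-02-08
Year difference: 2020 - 2003 = 17
Birthday not yet reached in 2020, subtract 1

16 years old


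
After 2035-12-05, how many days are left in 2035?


Day of year: 339 of 365
Remaining = 365 - 339

26 days


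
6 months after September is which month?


September is month 9
9 + 6 = 15; wrap: 15 - 12 = 3

March


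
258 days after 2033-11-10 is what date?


Start: 2033-11-10, add 258 days
November 2033 has 30 days: 30 - 10 = 20 days to November 30 -> 238 left
December 2033 has 31 days -> 207 left
January 2034 has 31 days -> 176 left
February 2034 has 28 days -> 148 left
March 2034 has 31 days -> 117 left
April 2034 has 30 days -> 87 left
May 2034 has 31 days -> 56 left
June 2034 has 30 days -> 26 left
July 2034: 26 <= 31 -> lands on July 26

Result: 2034-07-26


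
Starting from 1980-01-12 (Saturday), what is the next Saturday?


Current: Saturday
Target: Saturday
Days ahead: 7

Next Saturday: 1980-01-19


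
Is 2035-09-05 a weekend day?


Anchor: Jan 1, 2035. With p = 2035 - 1 = 2034: (p + p//4 - p//100 + p//400) mod 7 = (2034 + 508 - 20 + 5) mod 7 = 2527 mod 7 = 0 -> Monday (Mon=0 ... Sun=6)
Day of year: 248; offset = 247
Weekday index = (0 + 247) mod 7 = 2 -> Wednesday
Weekend days: Saturday, Sunday

No


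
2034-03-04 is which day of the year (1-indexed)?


Date: March 4, 2034
Days in months 1 through 2: 59
Plus 4 days in March

Day of year: 63


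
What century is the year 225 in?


Century = (year - 1) // 100 + 1
= (225 - 1) // 100 + 1
= 224 // 100 + 1
= 2 + 1

3rd century


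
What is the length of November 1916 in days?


November 1916

30 days


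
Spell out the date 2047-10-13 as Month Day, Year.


ISO 2047-10-13 parses as year=2047, month=10, day=13
Month 10 -> October

October 13, 2047


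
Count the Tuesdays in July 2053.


July 2053 has 31 days
Anchor: Jan 1, 2053. With p = 2053 - 1 = 2052: (p + p//4 - p//100 + p//400) mod 7 = (2052 + 513 - 20 + 5) mod 7 = 2550 mod 7 = 2 -> Wednesday (Mon=0 ... Sun=6)
Days before July (Jan-Jun): 181; July 1 index = (2 + 181) mod 7 = 1 -> Tuesday
First Tuesday is July 1
Tuesdays: 1, 8, 15, 22, 29

5 Tuesdays


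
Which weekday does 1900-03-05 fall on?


Date: March 5, 1900
Anchor: Jan 1, 1900. With p = 1900 - 1 = 1899: (p + p//4 - p//100 + p//400) mod 7 = (1899 + 474 - 18 + 4) mod 7 = 2359 mod 7 = 0 -> Monday (Mon=0 ... Sun=6)
Days before March (Jan-Feb): 59; offset = 59 + 5 - 1 = 63
Weekday index = (0 + 63) mod 7 = 0

Day of the week: Monday


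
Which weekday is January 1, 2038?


Target: January 1, 2038
Anchor: Jan 1, 2038. With p = 2038 - 1 = 2037: (p + p//4 - p//100 + p//400) mod 7 = (2037 + 509 - 20 + 5) mod 7 = 2531 mod 7 = 4 -> Friday (Mon=0 ... Sun=6)
Offset from anchor: 0 days
Weekday index = (4 + 0) mod 7 = 4

Friday


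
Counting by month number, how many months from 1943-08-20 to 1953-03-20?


From August 1943 to March 1953
10 years * 12 = 120 months, minus 5 months = 115

115 months


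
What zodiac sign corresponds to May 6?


Date: May 6
Conventional tropical zodiac dates: Taurus from April 20 onward; Gemini starts May 21
May 6 falls within the Taurus range

Taurus


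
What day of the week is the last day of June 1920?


June 1920 has 30 days
Anchor: Jan 1, 1920. With p = 1920 - 1 = 1919: (p + p//4 - p//100 + p//400) mod 7 = (1919 + 479 - 19 + 4) mod 7 = 2383 mod 7 = 3 -> Thursday (Mon=0 ... Sun=6)
Days before June (Jan-May): 152; June 1 index = (3 + 152) mod 7 = 1 -> Tuesday
Last day offset: 30 - 1 = 29 days
Weekday index = (1 + 29) mod 7 = 2

Wednesday, June 30


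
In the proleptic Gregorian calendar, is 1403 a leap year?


Gregorian leap year rule: divisible by 4, but not by 100, unless also by 400.
1403 is not divisible by 4 -> not a leap year

No


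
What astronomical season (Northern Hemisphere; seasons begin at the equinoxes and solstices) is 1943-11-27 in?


Date: November 27
Astronomical Autumn (approx.; exact equinox/solstice day varies by year): September 22 to December 20
November 27 falls within the Autumn window

Autumn


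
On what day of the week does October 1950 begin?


Target: October 1, 1950
Anchor: Jan 1, 1950. With p = 1950 - 1 = 1949: (p + p//4 - p//100 + p//400) mod 7 = (1949 + 487 - 19 + 4) mod 7 = 2421 mod 7 = 6 -> Sunday (Mon=0 ... Sun=6)
Days before October (Jan-Sep): 273 days
Weekday index = (6 + 273) mod 7 = 6

Sunday


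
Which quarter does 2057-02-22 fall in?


Month: February (month 2)
Q1: Jan-Mar, Q2: Apr-Jun, Q3: Jul-Sep, Q4: Oct-Dec

Q1


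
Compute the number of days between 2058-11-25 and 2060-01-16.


From 2058-11-25 to 2060-01-16
2058-11-25: days before November = 31 + 28 + 31 + 30 + 31 + 30 + 31 + 31 + 30 + 31 = 304 (2058 is not a leap year); day of year = 304 + 25 = 329
2060-01-16: day of year = 16
Rest of 2058: 365 - 329 = 36
Full years 2059 (365): 365
Total = 36 + 365 + 16 = 417

417 days


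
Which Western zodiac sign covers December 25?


Date: December 25
Conventional tropical zodiac dates: Capricorn from December 22 onward; Aquarius starts January 20
December 25 falls within the Capricorn range

Capricorn


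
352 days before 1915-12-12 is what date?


Start: 1915-12-12, subtract 352 days
Back 12 days from December 12 reaches November 30, 1915 -> 340 left
November 1915 has 30 days -> back to October 31, 1915 -> 310 left
October 1915 has 31 days -> back to September 30, 1915 -> 279 left
September 1915 has 30 days -> back to August 31, 1915 -> 249 left
August 1915 has 31 days -> back to July 31, 1915 -> 218 left
July 1915 has 31 days -> back to June 30, 1915 -> 187 left
June 1915 has 30 days -> back to May 31, 1915 -> 157 left
May 1915 has 31 days -> back to April 30, 1915 -> 126 left
April 1915 has 30 days -> back to March 31, 1915 -> 96 left
March 1915 has 31 days -> back to February 28, 1915 -> 65 left
February 1915 has 28 days -> back to January 31, 1915 -> 37 left
January 1915 has 31 days -> back to December 31, 1914 -> 6 left
December 1914: 31 - 6 = 25 -> lands on December 25

Result: 1914-12-25


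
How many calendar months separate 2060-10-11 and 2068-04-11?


From October 2060 to April 2068
8 years * 12 = 96 months, minus 6 months = 90

90 months


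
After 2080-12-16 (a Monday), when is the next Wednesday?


Current: Monday
Target: Wednesday
Days ahead: 2

Next Wednesday: 2080-12-18


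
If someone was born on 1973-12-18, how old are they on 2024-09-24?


Birth: 1973-12-18
Reference: 2024-09-24
Year difference: 2024 - 1973 = 51
Birthday not yet reached in 2024, subtract 1

50 years old


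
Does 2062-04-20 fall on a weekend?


Anchor: Jan 1, 2062. With p = 2062 - 1 = 2061: (p + p//4 - p//100 + p//400) mod 7 = (2061 + 515 - 20 + 5) mod 7 = 2561 mod 7 = 6 -> Sunday (Mon=0 ... Sun=6)
Day of year: 110; offset = 109
Weekday index = (6 + 109) mod 7 = 3 -> Thursday
Weekend days: Saturday, Sunday

No


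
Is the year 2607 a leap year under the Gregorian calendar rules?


Gregorian leap year rule: divisible by 4, but not by 100, unless also by 400.
2607 is not divisible by 4 -> not a leap year

No


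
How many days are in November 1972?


November 1972

30 days


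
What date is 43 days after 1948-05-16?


Start: 1948-05-16, add 43 days
May 1948 has 31 days: 31 - 16 = 15 days to May 31 -> 28 left
June 1948: 28 <= 30 -> lands on June 28

Result: 1948-06-28


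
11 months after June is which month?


June is month 6
6 + 11 = 17; wrap: 17 - 12 = 5

May


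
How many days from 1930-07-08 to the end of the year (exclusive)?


Day of year: 189 of 365
Remaining = 365 - 189

176 days


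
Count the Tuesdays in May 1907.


May 1907 has 31 days
Anchor: Jan 1, 1907. With p = 1907 - 1 = 1906: (p + p//4 - p//100 + p//400) mod 7 = (1906 + 476 - 19 + 4) mod 7 = 2367 mod 7 = 1 -> Tuesday (Mon=0 ... Sun=6)
Days before May (Jan-Apr): 120; May 1 index = (1 + 120) mod 7 = 2 -> Wednesday
First Tuesday is May 7
Tuesdays: 7, 14, 21, 28

4 Tuesdays


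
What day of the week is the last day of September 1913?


September 1913 has 30 days
Anchor: Jan 1, 1913. With p = 1913 - 1 = 1912: (p + p//4 - p//100 + p//400) mod 7 = (1912 + 478 - 19 + 4) mod 7 = 2375 mod 7 = 2 -> Wednesday (Mon=0 ... Sun=6)
Days before September (Jan-Aug): 243; September 1 index = (2 + 243) mod 7 = 0 -> Monday
Last day offset: 30 - 1 = 29 days
Weekday index = (0 + 29) mod 7 = 1

Tuesday, September 30


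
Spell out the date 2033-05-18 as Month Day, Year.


ISO 2033-05-18 parses as year=2033, month=05, day=18
Month 5 -> May

May 18, 2033


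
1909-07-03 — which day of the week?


Date: July 3, 1909
Anchor: Jan 1, 1909. With p = 1909 - 1 = 1908: (p + p//4 - p//100 + p//400) mod 7 = (1908 + 477 - 19 + 4) mod 7 = 2370 mod 7 = 4 -> Friday (Mon=0 ... Sun=6)
Days before July (Jan-Jun): 181; offset = 181 + 3 - 1 = 183
Weekday index = (4 + 183) mod 7 = 5

Day of the week: Saturday


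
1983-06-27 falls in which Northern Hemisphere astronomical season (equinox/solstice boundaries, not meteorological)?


Date: June 27
Astronomical Summer (approx.; exact equinox/solstice day varies by year): June 21 to September 21
June 27 falls within the Summer window

Summer


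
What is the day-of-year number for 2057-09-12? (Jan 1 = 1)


Date: September 12, 2057
Days in months 1 through 8: 243
Plus 12 days in September

Day of year: 255


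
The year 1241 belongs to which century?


Century = (year - 1) // 100 + 1
= (1241 - 1) // 100 + 1
= 1240 // 100 + 1
= 12 + 1

13th century


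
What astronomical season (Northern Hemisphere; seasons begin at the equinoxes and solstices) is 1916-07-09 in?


Date: July 9
Astronomical Summer (approx.; exact equinox/solstice day varies by year): June 21 to September 21
July 9 falls within the Summer window

Summer


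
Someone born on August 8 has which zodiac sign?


Date: August 8
Conventional tropical zodiac dates: Leo from July 23 onward; Virgo starts August 23
August 8 falls within the Leo range

Leo


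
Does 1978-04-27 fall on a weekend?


Anchor: Jan 1, 1978. With p = 1978 - 1 = 1977: (p + p//4 - p//100 + p//400) mod 7 = (1977 + 494 - 19 + 4) mod 7 = 2456 mod 7 = 6 -> Sunday (Mon=0 ... Sun=6)
Day of year: 117; offset = 116
Weekday index = (6 + 116) mod 7 = 3 -> Thursday
Weekend days: Saturday, Sunday

No


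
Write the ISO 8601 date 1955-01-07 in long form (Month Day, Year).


ISO 1955-01-07 parses as year=1955, month=01, day=07
Month 1 -> January

January 7, 1955


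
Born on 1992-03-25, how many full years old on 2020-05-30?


Birth: 1992-03-25
Reference: 2020-05-30
Year difference: 2020 - 1992 = 28

28 years old


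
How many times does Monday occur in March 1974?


March 1974 has 31 days
Anchor: Jan 1, 1974. With p = 1974 - 1 = 1973: (p + p//4 - p//100 + p//400) mod 7 = (1973 + 493 - 19 + 4) mod 7 = 2451 mod 7 = 1 -> Tuesday (Mon=0 ... Sun=6)
Days before March (Jan-Feb): 59; March 1 index = (1 + 59) mod 7 = 4 -> Friday
First Monday is March 4
Mondays: 4, 11, 18, 25

4 Mondays
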